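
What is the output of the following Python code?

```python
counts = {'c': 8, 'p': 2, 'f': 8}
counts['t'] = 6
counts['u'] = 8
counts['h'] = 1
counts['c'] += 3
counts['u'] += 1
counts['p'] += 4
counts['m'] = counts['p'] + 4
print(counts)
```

counts['t'] = 6 → {'c': 8, 'p': 2, 'f': 8, 't': 6}
counts['u'] = 8 → {'c': 8, 'p': 2, 'f': 8, 't': 6, 'u': 8}
counts['h'] = 1 → {'c': 8, 'p': 2, 'f': 8, 't': 6, 'u': 8, 'h': 1}
counts['c'] = 8+3 = 11 → {'c': 11, 'p': 2, 'f': 8, 't': 6, 'u': 8, 'h': 1}
counts['u'] = 8+1 = 9 → {'c': 11, 'p': 2, 'f': 8, 't': 6, 'u': 9, 'h': 1}
counts['p'] = 2+4 = 6 → {'c': 11, 'p': 6, 'f': 8, 't': 6, 'u': 9, 'h': 1}
counts['m'] = counts['p']+4 = 10 → {'c': 11, 'p': 6, 'f': 8, 't': 6, 'u': 9, 'h': 1, 'm': 10}

{'c': 11, 'p': 6, 'f': 8, 't': 6, 'u': 9, 'h': 1, 'm': 10}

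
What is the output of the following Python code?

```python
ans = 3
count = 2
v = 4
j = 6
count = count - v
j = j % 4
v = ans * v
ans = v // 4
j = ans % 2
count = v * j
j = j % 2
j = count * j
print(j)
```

count = 2-4 = -2
j = 6%4 = 2
v = 3*4 = 12
ans = 12//4 = 3
j = 3%2 = 1
count = 12*1 = 12
j = 1%2 = 1
j = 12*1 = 12

12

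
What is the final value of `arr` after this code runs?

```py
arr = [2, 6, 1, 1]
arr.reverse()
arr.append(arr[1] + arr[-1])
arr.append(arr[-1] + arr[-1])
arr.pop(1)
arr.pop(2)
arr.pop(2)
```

[1, 6, 6]

reverse → [1, 1, 6, 2]
append arr[1]+arr[-1] = 1+2 = 3 → [1, 1, 6, 2, 3]
append arr[-1]+arr[-1] = 3+3 = 6 → [1, 1, 6, 2, 3, 6]
pop(1) removes 1 → [1, 6, 2, 3, 6]
pop(2) removes 2 → [1, 6, 3, 6]
pop(2) removes 3 → [1, 6, 6]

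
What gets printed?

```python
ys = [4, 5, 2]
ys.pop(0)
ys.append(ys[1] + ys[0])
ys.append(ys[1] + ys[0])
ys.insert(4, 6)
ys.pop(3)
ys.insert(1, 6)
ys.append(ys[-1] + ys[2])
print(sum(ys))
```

pop(0) removes 4 → [5, 2]
append ys[1]+ys[0] = 2+5 = 7 → [5, 2, 7]
append ys[1]+ys[0] = 2+5 = 7 → [5, 2, 7, 7]
insert 6 at 4 → [5, 2, 7, 7, 6]
pop(3) removes 7 → [5, 2, 7, 6]
insert 6 at 1 → [5, 6, 2, 7, 6]
append ys[-1]+ys[2] = 6+2 = 8 → [5, 6, 2, 7, 6, 8]
sum = 34

34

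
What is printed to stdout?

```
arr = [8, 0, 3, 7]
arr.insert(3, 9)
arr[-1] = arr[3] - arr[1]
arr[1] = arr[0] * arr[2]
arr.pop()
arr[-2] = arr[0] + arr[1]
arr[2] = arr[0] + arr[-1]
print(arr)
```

[8, 24, 17, 9]

insert 9 at 3 → [8, 0, 3, 9, 7]
arr[-1] = arr[3]-arr[1] = 9-0 = 9 → [8, 0, 3, 9, 9]
arr[1] = arr[0]*arr[2] = 8*3 = 24 → [8, 24, 3, 9, 9]
pop() removes 9 → [8, 24, 3, 9]
arr[-2] = arr[0]+arr[1] = 8+24 = 32 → [8, 24, 32, 9]
arr[2] = arr[0]+arr[-1] = 8+9 = 17 → [8, 24, 17, 9]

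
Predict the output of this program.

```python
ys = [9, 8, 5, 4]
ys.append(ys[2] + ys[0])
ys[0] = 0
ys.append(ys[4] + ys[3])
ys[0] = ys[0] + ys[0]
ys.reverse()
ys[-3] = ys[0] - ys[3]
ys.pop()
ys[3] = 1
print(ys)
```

[18, 14, 4, 1, 8]

append ys[2]+ys[0] = 5+9 = 14 → [9, 8, 5, 4, 14]
ys[0] = 0 → [0, 8, 5, 4, 14]
append ys[4]+ys[3] = 14+4 = 18 → [0, 8, 5, 4, 14, 18]
ys[0] = ys[0]+ys[0] = 0+0 = 0 → [0, 8, 5, 4, 14, 18]
reverse → [18, 14, 4, 5, 8, 0]
ys[-3] = ys[0]-ys[3] = 18-5 = 13 → [18, 14, 4, 13, 8, 0]
pop() removes 0 → [18, 14, 4, 13, 8]
ys[3] = 1 → [18, 14, 4, 1, 8]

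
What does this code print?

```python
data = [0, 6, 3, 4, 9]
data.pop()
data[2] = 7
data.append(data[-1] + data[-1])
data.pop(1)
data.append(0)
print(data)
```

[0, 7, 4, 8, 0]

pop() removes 9 → [0, 6, 3, 4]
data[2] = 7 → [0, 6, 7, 4]
append data[-1]+data[-1] = 4+4 = 8 → [0, 6, 7, 4, 8]
pop(1) removes 6 → [0, 7, 4, 8]
append 0 → [0, 7, 4, 8, 0]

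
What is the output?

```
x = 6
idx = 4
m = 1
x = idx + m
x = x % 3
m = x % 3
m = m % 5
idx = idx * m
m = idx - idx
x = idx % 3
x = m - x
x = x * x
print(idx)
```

x = 4+1 = 5
x = 5%3 = 2
m = 2%3 = 2
m = 2%5 = 2
idx = 4*2 = 8
m = 8-8 = 0
x = 8%3 = 2
x = 0-2 = -2
x = (-2)*(-2) = 4

8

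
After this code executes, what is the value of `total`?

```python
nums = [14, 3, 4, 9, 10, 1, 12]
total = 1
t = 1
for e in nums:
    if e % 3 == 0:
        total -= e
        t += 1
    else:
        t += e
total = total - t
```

-56

e=14: not %3==0; t=15
e=3: %3==0, total = 1-3 = -2; t=16
e=4: not %3==0; t=20
e=9: %3==0, total = (-2)-9 = -11; t=21
e=10: not %3==0; t=31
e=1: not %3==0; t=32
e=12: %3==0, total = (-11)-12 = -23; t=33
total-t = (-23)-33 = -56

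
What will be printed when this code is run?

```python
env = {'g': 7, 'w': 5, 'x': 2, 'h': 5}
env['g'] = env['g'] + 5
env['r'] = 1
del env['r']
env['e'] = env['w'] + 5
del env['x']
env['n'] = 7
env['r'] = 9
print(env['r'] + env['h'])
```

14

env['g'] = env['g']+5 = 12 → {'g': 12, 'w': 5, 'x': 2, 'h': 5}
env['r'] = 1 → {'g': 12, 'w': 5, 'x': 2, 'h': 5, 'r': 1}
del 'r' → {'g': 12, 'w': 5, 'x': 2, 'h': 5}
env['e'] = env['w']+5 = 10 → {'g': 12, 'w': 5, 'x': 2, 'h': 5, 'e': 10}
del 'x' → {'g': 12, 'w': 5, 'h': 5, 'e': 10}
env['n'] = 7 → {'g': 12, 'w': 5, 'h': 5, 'e': 10, 'n': 7}
env['r'] = 9 → {'g': 12, 'w': 5, 'h': 5, 'e': 10, 'n': 7, 'r': 9}
env['r']+env['h'] = 9+5 = 14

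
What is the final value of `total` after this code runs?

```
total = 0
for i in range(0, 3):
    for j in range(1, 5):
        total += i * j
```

30

i=0,j=1: total = 0+0 = 0
i=0,j=2: total = 0+0 = 0
i=0,j=3: total = 0+0 = 0
i=0,j=4: total = 0+0 = 0
i=1,j=1: total = 0+1 = 1
i=1,j=2: total = 1+2 = 3
i=1,j=3: total = 3+3 = 6
i=1,j=4: total = 6+4 = 10
i=2,j=1: total = 10+2 = 12
i=2,j=2: total = 12+4 = 16
i=2,j=3: total = 16+6 = 22
i=2,j=4: total = 22+8 = 30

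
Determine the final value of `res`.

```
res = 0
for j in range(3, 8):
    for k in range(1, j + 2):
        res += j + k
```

270

j=3,k=1: res = 0+4 = 4
j=3,k=2: res = 4+5 = 9
j=3,k=3: res = 9+6 = 15
j=3,k=4: res = 15+7 = 22
j=4,k=1: res = 22+5 = 27
j=4,k=2: res = 27+6 = 33
j=4,k=3: res = 33+7 = 40
j=4,k=4: res = 40+8 = 48
j=4,k=5: res = 48+9 = 57
j=5,k=1: res = 57+6 = 63
j=5,k=2: res = 63+7 = 70
j=5,k=3: res = 70+8 = 78
j=5,k=4: res = 78+9 = 87
j=5,k=5: res = 87+10 = 97
j=5,k=6: res = 97+11 = 108
j=6,k=1: res = 108+7 = 115
j=6,k=2: res = 115+8 = 123
j=6,k=3: res = 123+9 = 132
j=6,k=4: res = 132+10 = 142
j=6,k=5: res = 142+11 = 153
j=6,k=6: res = 153+12 = 165
j=6,k=7: res = 165+13 = 178
j=7,k=1: res = 178+8 = 186
j=7,k=2: res = 186+9 = 195
j=7,k=3: res = 195+10 = 205
j=7,k=4: res = 205+11 = 216
j=7,k=5: res = 216+12 = 228
j=7,k=6: res = 228+13 = 241
j=7,k=7: res = 241+14 = 255
j=7,k=8: res = 255+15 = 270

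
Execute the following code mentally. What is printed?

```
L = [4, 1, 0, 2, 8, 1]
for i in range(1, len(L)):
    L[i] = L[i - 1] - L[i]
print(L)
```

i=1: L[1] = 4-1 = 3 → [4, 3, 0, 2, 8, 1]
i=2: L[2] = 3-0 = 3 → [4, 3, 3, 2, 8, 1]
i=3: L[3] = 3-2 = 1 → [4, 3, 3, 1, 8, 1]
i=4: L[4] = 1-8 = -7 → [4, 3, 3, 1, -7, 1]
i=5: L[5] = (-7)-1 = -8 → [4, 3, 3, 1, -7, -8]

[4, 3, 3, 1, -7, -8]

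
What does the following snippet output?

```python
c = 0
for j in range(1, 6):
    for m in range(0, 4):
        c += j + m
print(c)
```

90

j=1,m=0: c = 0+1 = 1
j=1,m=1: c = 1+2 = 3
j=1,m=2: c = 3+3 = 6
j=1,m=3: c = 6+4 = 10
j=2,m=0: c = 10+2 = 12
j=2,m=1: c = 12+3 = 15
j=2,m=2: c = 15+4 = 19
j=2,m=3: c = 19+5 = 24
j=3,m=0: c = 24+3 = 27
j=3,m=1: c = 27+4 = 31
j=3,m=2: c = 31+5 = 36
j=3,m=3: c = 36+6 = 42
j=4,m=0: c = 42+4 = 46
j=4,m=1: c = 46+5 = 51
j=4,m=2: c = 51+6 = 57
j=4,m=3: c = 57+7 = 64
j=5,m=0: c = 64+5 = 69
j=5,m=1: c = 69+6 = 75
j=5,m=2: c = 75+7 = 82
j=5,m=3: c = 82+8 = 90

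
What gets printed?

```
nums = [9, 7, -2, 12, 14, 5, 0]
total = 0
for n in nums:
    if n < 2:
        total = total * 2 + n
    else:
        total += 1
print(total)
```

10

n=9: not <2, total = 0+1 = 1
n=7: not <2, total = 1+1 = 2
n=-2: <2, total = 2*2+(-2) = 2
n=12: not <2, total = 2+1 = 3
n=14: not <2, total = 3+1 = 4
n=5: not <2, total = 4+1 = 5
n=0: <2, total = 5*2+0 = 10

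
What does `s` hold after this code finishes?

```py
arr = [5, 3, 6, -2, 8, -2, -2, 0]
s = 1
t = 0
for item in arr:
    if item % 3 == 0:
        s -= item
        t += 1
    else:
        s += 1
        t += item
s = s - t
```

item=5: not %3==0, s = 1+1 = 2; t=5
item=3: %3==0, s = 2-3 = -1; t=6
item=6: %3==0, s = (-1)-6 = -7; t=7
item=-2: not %3==0, s = (-7)+1 = -6; t=5
item=8: not %3==0, s = (-6)+1 = -5; t=13
item=-2: not %3==0, s = (-5)+1 = -4; t=11
item=-2: not %3==0, s = (-4)+1 = -3; t=9
item=0: %3==0, s = (-3)-0 = -3; t=10
s-t = (-3)-10 = -13

-13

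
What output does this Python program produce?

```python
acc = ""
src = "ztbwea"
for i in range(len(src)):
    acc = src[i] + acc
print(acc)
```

aewbtz

i=0: prepend 'z' → 'z'
i=1: prepend 't' → 'tz'
i=2: prepend 'b' → 'btz'
i=3: prepend 'w' → 'wbtz'
i=4: prepend 'e' → 'ewbtz'
i=5: prepend 'a' → 'aewbtz'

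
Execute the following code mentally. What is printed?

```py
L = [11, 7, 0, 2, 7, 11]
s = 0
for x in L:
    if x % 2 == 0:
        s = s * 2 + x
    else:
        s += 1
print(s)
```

x=11: not even, s = 0+1 = 1
x=7: not even, s = 1+1 = 2
x=0: even, s = 2*2+0 = 4
x=2: even, s = 4*2+2 = 10
x=7: not even, s = 10+1 = 11
x=11: not even, s = 11+1 = 12

12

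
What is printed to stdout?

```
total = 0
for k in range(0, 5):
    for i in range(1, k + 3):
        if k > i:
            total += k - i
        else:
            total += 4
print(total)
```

66

k=0,i=1: not 0>1, total = 0+4 = 4
k=0,i=2: not 0>2, total = 4+4 = 8
k=1,i=1: not 1>1, total = 8+4 = 12
k=1,i=2: not 1>2, total = 12+4 = 16
k=1,i=3: not 1>3, total = 16+4 = 20
k=2,i=1: 2>1, total = 20+1 = 21
k=2,i=2: not 2>2, total = 21+4 = 25
k=2,i=3: not 2>3, total = 25+4 = 29
k=2,i=4: not 2>4, total = 29+4 = 33
k=3,i=1: 3>1, total = 33+2 = 35
k=3,i=2: 3>2, total = 35+1 = 36
k=3,i=3: not 3>3, total = 36+4 = 40
k=3,i=4: not 3>4, total = 40+4 = 44
k=3,i=5: not 3>5, total = 44+4 = 48
k=4,i=1: 4>1, total = 48+3 = 51
k=4,i=2: 4>2, total = 51+2 = 53
k=4,i=3: 4>3, total = 53+1 = 54
k=4,i=4: not 4>4, total = 54+4 = 58
k=4,i=5: not 4>5, total = 58+4 = 62
k=4,i=6: not 4>6, total = 62+4 = 66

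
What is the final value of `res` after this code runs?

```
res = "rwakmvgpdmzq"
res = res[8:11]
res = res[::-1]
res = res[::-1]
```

slice [8:11] → 'dmz'
reverse → 'zmd'
reverse → 'dmz'

'dmz'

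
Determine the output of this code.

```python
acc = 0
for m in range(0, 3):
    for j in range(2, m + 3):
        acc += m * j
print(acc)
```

23

m=0,j=2: acc = 0+0 = 0
m=1,j=2: acc = 0+2 = 2
m=1,j=3: acc = 2+3 = 5
m=2,j=2: acc = 5+4 = 9
m=2,j=3: acc = 9+6 = 15
m=2,j=4: acc = 15+8 = 23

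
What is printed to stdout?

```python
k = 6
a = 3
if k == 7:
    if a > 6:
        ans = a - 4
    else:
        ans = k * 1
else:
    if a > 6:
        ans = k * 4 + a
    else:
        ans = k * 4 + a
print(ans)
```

k=6, a=3
k == 7 is False; a > 6 is False
→ ans = k * 4 + a = 27

27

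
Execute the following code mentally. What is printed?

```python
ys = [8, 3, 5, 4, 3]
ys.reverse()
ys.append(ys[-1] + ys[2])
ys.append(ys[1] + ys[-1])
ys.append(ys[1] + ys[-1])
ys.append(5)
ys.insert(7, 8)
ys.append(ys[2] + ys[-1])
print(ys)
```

reverse → [3, 4, 5, 3, 8]
append ys[-1]+ys[2] = 8+5 = 13 → [3, 4, 5, 3, 8, 13]
append ys[1]+ys[-1] = 4+13 = 17 → [3, 4, 5, 3, 8, 13, 17]
append ys[1]+ys[-1] = 4+17 = 21 → [3, 4, 5, 3, 8, 13, 17, 21]
append 5 → [3, 4, 5, 3, 8, 13, 17, 21, 5]
insert 8 at 7 → [3, 4, 5, 3, 8, 13, 17, 8, 21, 5]
append ys[2]+ys[-1] = 5+5 = 10 → [3, 4, 5, 3, 8, 13, 17, 8, 21, 5, 10]

[3, 4, 5, 3, 8, 13, 17, 8, 21, 5, 10]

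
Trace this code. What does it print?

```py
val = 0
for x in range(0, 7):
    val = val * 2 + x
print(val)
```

120

x=0: val = 0*2+0 = 0
x=1: val = 0*2+1 = 1
x=2: val = 1*2+2 = 4
x=3: val = 4*2+3 = 11
x=4: val = 11*2+4 = 26
x=5: val = 26*2+5 = 57
x=6: val = 57*2+6 = 120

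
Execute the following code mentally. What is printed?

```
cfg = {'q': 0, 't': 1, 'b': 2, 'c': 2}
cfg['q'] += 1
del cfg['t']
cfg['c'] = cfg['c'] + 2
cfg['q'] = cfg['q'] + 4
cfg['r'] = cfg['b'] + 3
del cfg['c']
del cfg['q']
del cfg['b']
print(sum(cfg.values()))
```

cfg['q'] = 0+1 = 1 → {'q': 1, 't': 1, 'b': 2, 'c': 2}
del 't' → {'q': 1, 'b': 2, 'c': 2}
cfg['c'] = cfg['c']+2 = 4 → {'q': 1, 'b': 2, 'c': 4}
cfg['q'] = cfg['q']+4 = 5 → {'q': 5, 'b': 2, 'c': 4}
cfg['r'] = cfg['b']+3 = 5 → {'q': 5, 'b': 2, 'c': 4, 'r': 5}
del 'c' → {'q': 5, 'b': 2, 'r': 5}
del 'q' → {'b': 2, 'r': 5}
del 'b' → {'r': 5}
sum of values = 5

5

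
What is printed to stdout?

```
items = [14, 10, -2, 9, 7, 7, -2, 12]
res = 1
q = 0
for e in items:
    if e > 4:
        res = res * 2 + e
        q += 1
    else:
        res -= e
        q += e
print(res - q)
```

832

e=14: >4, res = 1*2+14 = 16; q=1
e=10: >4, res = 16*2+10 = 42; q=2
e=-2: not >4, res = 42-(-2) = 44; q=0
e=9: >4, res = 44*2+9 = 97; q=1
e=7: >4, res = 97*2+7 = 201; q=2
e=7: >4, res = 201*2+7 = 409; q=3
e=-2: not >4, res = 409-(-2) = 411; q=1
e=12: >4, res = 411*2+12 = 834; q=2
res-q = 834-2 = 832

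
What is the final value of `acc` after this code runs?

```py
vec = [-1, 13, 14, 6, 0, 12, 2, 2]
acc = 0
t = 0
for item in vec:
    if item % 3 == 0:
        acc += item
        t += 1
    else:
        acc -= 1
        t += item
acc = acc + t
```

46

item=-1: not %3==0, acc = 0-1 = -1; t=-1
item=13: not %3==0, acc = (-1)-1 = -2; t=12
item=14: not %3==0, acc = (-2)-1 = -3; t=26
item=6: %3==0, acc = (-3)+6 = 3; t=27
item=0: %3==0, acc = 3+0 = 3; t=28
item=12: %3==0, acc = 3+12 = 15; t=29
item=2: not %3==0, acc = 15-1 = 14; t=31
item=2: not %3==0, acc = 14-1 = 13; t=33
acc+t = 13+33 = 46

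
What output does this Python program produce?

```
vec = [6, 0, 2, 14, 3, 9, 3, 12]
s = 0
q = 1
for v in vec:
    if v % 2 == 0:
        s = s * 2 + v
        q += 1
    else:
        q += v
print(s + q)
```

v=6: even, s = 0*2+6 = 6; q=2
v=0: even, s = 6*2+0 = 12; q=3
v=2: even, s = 12*2+2 = 26; q=4
v=14: even, s = 26*2+14 = 66; q=5
v=3: not even; q=8
v=9: not even; q=17
v=3: not even; q=20
v=12: even, s = 66*2+12 = 144; q=21
s+q = 144+21 = 165

165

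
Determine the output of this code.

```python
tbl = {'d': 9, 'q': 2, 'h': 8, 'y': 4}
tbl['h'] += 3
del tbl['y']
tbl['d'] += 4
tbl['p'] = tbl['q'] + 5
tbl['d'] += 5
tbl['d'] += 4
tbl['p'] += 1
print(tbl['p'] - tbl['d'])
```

tbl['h'] = 8+3 = 11 → {'d': 9, 'q': 2, 'h': 11, 'y': 4}
del 'y' → {'d': 9, 'q': 2, 'h': 11}
tbl['d'] = 9+4 = 13 → {'d': 13, 'q': 2, 'h': 11}
tbl['p'] = tbl['q']+5 = 7 → {'d': 13, 'q': 2, 'h': 11, 'p': 7}
tbl['d'] = 13+5 = 18 → {'d': 18, 'q': 2, 'h': 11, 'p': 7}
tbl['d'] = 18+4 = 22 → {'d': 22, 'q': 2, 'h': 11, 'p': 7}
tbl['p'] = 7+1 = 8 → {'d': 22, 'q': 2, 'h': 11, 'p': 8}
tbl['p']-tbl['d'] = 8-22 = -14

-14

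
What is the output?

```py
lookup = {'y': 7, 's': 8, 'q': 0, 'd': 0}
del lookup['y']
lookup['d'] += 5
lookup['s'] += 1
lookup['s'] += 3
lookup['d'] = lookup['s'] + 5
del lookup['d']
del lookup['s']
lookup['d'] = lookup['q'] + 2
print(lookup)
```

{'q': 0, 'd': 2}

del 'y' → {'s': 8, 'q': 0, 'd': 0}
lookup['d'] = 0+5 = 5 → {'s': 8, 'q': 0, 'd': 5}
lookup['s'] = 8+1 = 9 → {'s': 9, 'q': 0, 'd': 5}
lookup['s'] = 9+3 = 12 → {'s': 12, 'q': 0, 'd': 5}
lookup['d'] = lookup['s']+5 = 17 → {'s': 12, 'q': 0, 'd': 17}
del 'd' → {'s': 12, 'q': 0}
del 's' → {'q': 0}
lookup['d'] = lookup['q']+2 = 2 → {'q': 0, 'd': 2}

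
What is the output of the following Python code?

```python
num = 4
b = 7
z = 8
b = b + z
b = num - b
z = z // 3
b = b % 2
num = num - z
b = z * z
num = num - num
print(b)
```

4

b = 7+8 = 15
b = 4-15 = -11
z = 8//3 = 2
b = (-11)%2 = 1
num = 4-2 = 2
b = 2*2 = 4
num = 2-2 = 0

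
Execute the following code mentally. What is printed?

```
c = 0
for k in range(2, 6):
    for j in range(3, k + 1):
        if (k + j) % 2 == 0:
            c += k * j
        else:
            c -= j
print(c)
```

k=3,j=3: even sum, c = 0+9 = 9
k=4,j=3: odd sum, c = 9-3 = 6
k=4,j=4: even sum, c = 6+16 = 22
k=5,j=3: even sum, c = 22+15 = 37
k=5,j=4: odd sum, c = 37-4 = 33
k=5,j=5: even sum, c = 33+25 = 58

58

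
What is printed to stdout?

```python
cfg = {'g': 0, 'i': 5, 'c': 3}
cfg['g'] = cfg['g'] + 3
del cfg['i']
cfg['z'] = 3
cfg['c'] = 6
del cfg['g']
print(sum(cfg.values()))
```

cfg['g'] = cfg['g']+3 = 3 → {'g': 3, 'i': 5, 'c': 3}
del 'i' → {'g': 3, 'c': 3}
cfg['z'] = 3 → {'g': 3, 'c': 3, 'z': 3}
cfg['c'] = 6 → {'g': 3, 'c': 6, 'z': 3}
del 'g' → {'c': 6, 'z': 3}
sum of values = 9

9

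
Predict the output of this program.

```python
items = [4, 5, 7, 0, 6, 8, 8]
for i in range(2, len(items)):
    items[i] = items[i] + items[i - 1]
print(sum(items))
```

111

i=2: items[2] = 7+5 = 12 → [4, 5, 12, 0, 6, 8, 8]
i=3: items[3] = 0+12 = 12 → [4, 5, 12, 12, 6, 8, 8]
i=4: items[4] = 6+12 = 18 → [4, 5, 12, 12, 18, 8, 8]
i=5: items[5] = 8+18 = 26 → [4, 5, 12, 12, 18, 26, 8]
i=6: items[6] = 8+26 = 34 → [4, 5, 12, 12, 18, 26, 34]
sum = 111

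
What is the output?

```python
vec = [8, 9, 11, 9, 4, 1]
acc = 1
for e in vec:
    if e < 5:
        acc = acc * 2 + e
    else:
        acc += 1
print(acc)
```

29

e=8: not <5, acc = 1+1 = 2
e=9: not <5, acc = 2+1 = 3
e=11: not <5, acc = 3+1 = 4
e=9: not <5, acc = 4+1 = 5
e=4: <5, acc = 5*2+4 = 14
e=1: <5, acc = 14*2+1 = 29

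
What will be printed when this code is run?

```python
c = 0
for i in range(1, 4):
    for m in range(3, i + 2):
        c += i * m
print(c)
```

i=2,m=3: c = 0+6 = 6
i=3,m=3: c = 6+9 = 15
i=3,m=4: c = 15+12 = 27

27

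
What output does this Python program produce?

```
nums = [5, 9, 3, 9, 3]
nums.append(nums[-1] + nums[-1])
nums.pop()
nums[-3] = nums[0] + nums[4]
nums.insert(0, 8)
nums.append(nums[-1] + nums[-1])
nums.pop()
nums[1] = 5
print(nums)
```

[8, 5, 9, 8, 9, 3]

append nums[-1]+nums[-1] = 3+3 = 6 → [5, 9, 3, 9, 3, 6]
pop() removes 6 → [5, 9, 3, 9, 3]
nums[-3] = nums[0]+nums[4] = 5+3 = 8 → [5, 9, 8, 9, 3]
insert 8 at 0 → [8, 5, 9, 8, 9, 3]
append nums[-1]+nums[-1] = 3+3 = 6 → [8, 5, 9, 8, 9, 3, 6]
pop() removes 6 → [8, 5, 9, 8, 9, 3]
nums[1] = 5 → [8, 5, 9, 8, 9, 3]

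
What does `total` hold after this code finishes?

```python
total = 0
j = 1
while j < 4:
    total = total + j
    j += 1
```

j=1: total = 0+1 = 1
j=2: total = 1+2 = 3
j=3: total = 3+3 = 6

6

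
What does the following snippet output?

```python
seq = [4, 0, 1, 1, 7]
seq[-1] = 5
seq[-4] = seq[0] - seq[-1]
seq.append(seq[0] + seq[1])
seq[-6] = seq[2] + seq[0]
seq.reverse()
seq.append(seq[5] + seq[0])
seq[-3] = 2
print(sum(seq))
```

seq[-1] = 5 → [4, 0, 1, 1, 5]
seq[-4] = seq[0]-seq[-1] = 4-5 = -1 → [4, -1, 1, 1, 5]
append seq[0]+seq[1] = 4+(-1) = 3 → [4, -1, 1, 1, 5, 3]
seq[-6] = seq[2]+seq[0] = 1+4 = 5 → [5, -1, 1, 1, 5, 3]
reverse → [3, 5, 1, 1, -1, 5]
append seq[5]+seq[0] = 5+3 = 8 → [3, 5, 1, 1, -1, 5, 8]
seq[-3] = 2 → [3, 5, 1, 1, 2, 5, 8]
sum = 25

25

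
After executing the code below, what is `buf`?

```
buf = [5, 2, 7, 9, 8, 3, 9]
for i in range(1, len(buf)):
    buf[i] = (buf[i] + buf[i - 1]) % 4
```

i=1: buf[1] = (2+5)%4 = 3 → [5, 3, 7, 9, 8, 3, 9]
i=2: buf[2] = (7+3)%4 = 2 → [5, 3, 2, 9, 8, 3, 9]
i=3: buf[3] = (9+2)%4 = 3 → [5, 3, 2, 3, 8, 3, 9]
i=4: buf[4] = (8+3)%4 = 3 → [5, 3, 2, 3, 3, 3, 9]
i=5: buf[5] = (3+3)%4 = 2 → [5, 3, 2, 3, 3, 2, 9]
i=6: buf[6] = (9+2)%4 = 3 → [5, 3, 2, 3, 3, 2, 3]

[5, 3, 2, 3, 3, 2, 3]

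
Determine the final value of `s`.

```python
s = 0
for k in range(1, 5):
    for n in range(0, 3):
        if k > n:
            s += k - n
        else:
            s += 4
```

31

k=1,n=0: 1>0, s = 0+1 = 1
k=1,n=1: not 1>1, s = 1+4 = 5
k=1,n=2: not 1>2, s = 5+4 = 9
k=2,n=0: 2>0, s = 9+2 = 11
k=2,n=1: 2>1, s = 11+1 = 12
k=2,n=2: not 2>2, s = 12+4 = 16
k=3,n=0: 3>0, s = 16+3 = 19
k=3,n=1: 3>1, s = 19+2 = 21
k=3,n=2: 3>2, s = 21+1 = 22
k=4,n=0: 4>0, s = 22+4 = 26
k=4,n=1: 4>1, s = 26+3 = 29
k=4,n=2: 4>2, s = 29+2 = 31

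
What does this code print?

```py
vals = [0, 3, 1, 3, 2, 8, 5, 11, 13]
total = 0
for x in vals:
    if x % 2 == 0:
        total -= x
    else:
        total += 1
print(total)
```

-4

x=0: even, total = 0-0 = 0
x=3: not even, total = 0+1 = 1
x=1: not even, total = 1+1 = 2
x=3: not even, total = 2+1 = 3
x=2: even, total = 3-2 = 1
x=8: even, total = 1-8 = -7
x=5: not even, total = (-7)+1 = -6
x=11: not even, total = (-6)+1 = -5
x=13: not even, total = (-5)+1 = -4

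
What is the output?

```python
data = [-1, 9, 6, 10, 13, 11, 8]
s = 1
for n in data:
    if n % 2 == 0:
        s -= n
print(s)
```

n=-1: not even
n=9: not even
n=6: even, s = 1-6 = -5
n=10: even, s = (-5)-10 = -15
n=13: not even
n=11: not even
n=8: even, s = (-15)-8 = -23

-23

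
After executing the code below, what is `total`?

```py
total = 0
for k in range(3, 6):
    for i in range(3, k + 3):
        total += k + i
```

105

k=3,i=3: total = 0+6 = 6
k=3,i=4: total = 6+7 = 13
k=3,i=5: total = 13+8 = 21
k=4,i=3: total = 21+7 = 28
k=4,i=4: total = 28+8 = 36
k=4,i=5: total = 36+9 = 45
k=4,i=6: total = 45+10 = 55
k=5,i=3: total = 55+8 = 63
k=5,i=4: total = 63+9 = 72
k=5,i=5: total = 72+10 = 82
k=5,i=6: total = 82+11 = 93
k=5,i=7: total = 93+12 = 105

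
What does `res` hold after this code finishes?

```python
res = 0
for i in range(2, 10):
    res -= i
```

-44

i=2: res = 0-2 = -2
i=3: res = (-2)-3 = -5
i=4: res = (-5)-4 = -9
i=5: res = (-9)-5 = -14
i=6: res = (-14)-6 = -20
i=7: res = (-20)-7 = -27
i=8: res = (-27)-8 = -35
i=9: res = (-35)-9 = -44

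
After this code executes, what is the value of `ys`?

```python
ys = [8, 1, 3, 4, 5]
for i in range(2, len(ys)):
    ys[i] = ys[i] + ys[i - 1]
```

[8, 1, 4, 8, 13]

i=2: ys[2] = 3+1 = 4 → [8, 1, 4, 4, 5]
i=3: ys[3] = 4+4 = 8 → [8, 1, 4, 8, 5]
i=4: ys[4] = 5+8 = 13 → [8, 1, 4, 8, 13]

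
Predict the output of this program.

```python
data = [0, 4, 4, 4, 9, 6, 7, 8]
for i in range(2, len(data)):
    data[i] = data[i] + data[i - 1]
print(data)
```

i=2: data[2] = 4+4 = 8 → [0, 4, 8, 4, 9, 6, 7, 8]
i=3: data[3] = 4+8 = 12 → [0, 4, 8, 12, 9, 6, 7, 8]
i=4: data[4] = 9+12 = 21 → [0, 4, 8, 12, 21, 6, 7, 8]
i=5: data[5] = 6+21 = 27 → [0, 4, 8, 12, 21, 27, 7, 8]
i=6: data[6] = 7+27 = 34 → [0, 4, 8, 12, 21, 27, 34, 8]
i=7: data[7] = 8+34 = 42 → [0, 4, 8, 12, 21, 27, 34, 42]

[0, 4, 8, 12, 21, 27, 34, 42]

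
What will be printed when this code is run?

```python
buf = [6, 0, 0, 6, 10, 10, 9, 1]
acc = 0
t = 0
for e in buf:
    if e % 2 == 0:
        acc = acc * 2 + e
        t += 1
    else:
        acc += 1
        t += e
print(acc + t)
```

e=6: even, acc = 0*2+6 = 6; t=1
e=0: even, acc = 6*2+0 = 12; t=2
e=0: even, acc = 12*2+0 = 24; t=3
e=6: even, acc = 24*2+6 = 54; t=4
e=10: even, acc = 54*2+10 = 118; t=5
e=10: even, acc = 118*2+10 = 246; t=6
e=9: not even, acc = 246+1 = 247; t=15
e=1: not even, acc = 247+1 = 248; t=16
acc+t = 248+16 = 264

264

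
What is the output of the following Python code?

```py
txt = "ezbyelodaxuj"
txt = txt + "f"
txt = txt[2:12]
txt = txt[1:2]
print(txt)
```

y

+ 'f' → 'ezbyelodaxujf'
slice [2:12] → 'byelodaxuj'
slice [1:2] → 'y'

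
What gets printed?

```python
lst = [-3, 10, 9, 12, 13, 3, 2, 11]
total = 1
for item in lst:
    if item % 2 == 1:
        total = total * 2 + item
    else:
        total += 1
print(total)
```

151

item=-3: odd, total = 1*2+(-3) = -1
item=10: not odd, total = (-1)+1 = 0
item=9: odd, total = 0*2+9 = 9
item=12: not odd, total = 9+1 = 10
item=13: odd, total = 10*2+13 = 33
item=3: odd, total = 33*2+3 = 69
item=2: not odd, total = 69+1 = 70
item=11: odd, total = 70*2+11 = 151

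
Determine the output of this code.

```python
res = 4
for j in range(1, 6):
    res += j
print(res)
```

j=1: res = 4+1 = 5
j=2: res = 5+2 = 7
j=3: res = 7+3 = 10
j=4: res = 10+4 = 14
j=5: res = 14+5 = 19

19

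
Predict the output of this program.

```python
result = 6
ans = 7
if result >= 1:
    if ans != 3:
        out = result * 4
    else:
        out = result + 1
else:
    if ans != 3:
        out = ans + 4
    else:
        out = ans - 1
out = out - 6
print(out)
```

18

result=6, ans=7
result >= 1 is True; ans != 3 is True
→ out = result * 4 = 24
out = 24-6 = 18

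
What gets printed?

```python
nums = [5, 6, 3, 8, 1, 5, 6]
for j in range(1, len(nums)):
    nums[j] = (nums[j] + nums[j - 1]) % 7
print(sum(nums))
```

18

j=1: nums[1] = (6+5)%7 = 4 → [5, 4, 3, 8, 1, 5, 6]
j=2: nums[2] = (3+4)%7 = 0 → [5, 4, 0, 8, 1, 5, 6]
j=3: nums[3] = (8+0)%7 = 1 → [5, 4, 0, 1, 1, 5, 6]
j=4: nums[4] = (1+1)%7 = 2 → [5, 4, 0, 1, 2, 5, 6]
j=5: nums[5] = (5+2)%7 = 0 → [5, 4, 0, 1, 2, 0, 6]
j=6: nums[6] = (6+0)%7 = 6 → [5, 4, 0, 1, 2, 0, 6]
sum = 18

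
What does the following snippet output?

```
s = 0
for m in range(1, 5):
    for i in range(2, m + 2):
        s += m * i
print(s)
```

m=1,i=2: s = 0+2 = 2
m=2,i=2: s = 2+4 = 6
m=2,i=3: s = 6+6 = 12
m=3,i=2: s = 12+6 = 18
m=3,i=3: s = 18+9 = 27
m=3,i=4: s = 27+12 = 39
m=4,i=2: s = 39+8 = 47
m=4,i=3: s = 47+12 = 59
m=4,i=4: s = 59+16 = 75
m=4,i=5: s = 75+20 = 95

95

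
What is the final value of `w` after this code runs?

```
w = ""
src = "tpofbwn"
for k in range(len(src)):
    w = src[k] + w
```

'nwbfopt'

k=0: prepend 't' → 't'
k=1: prepend 'p' → 'pt'
k=2: prepend 'o' → 'opt'
k=3: prepend 'f' → 'fopt'
k=4: prepend 'b' → 'bfopt'
k=5: prepend 'w' → 'wbfopt'
k=6: prepend 'n' → 'nwbfopt'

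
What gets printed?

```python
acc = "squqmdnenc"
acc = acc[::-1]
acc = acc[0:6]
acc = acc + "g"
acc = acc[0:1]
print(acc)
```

c

reverse → 'cnendmquqs'
slice [0:6] → 'cnendm'
+ 'g' → 'cnendmg'
slice [0:1] → 'c'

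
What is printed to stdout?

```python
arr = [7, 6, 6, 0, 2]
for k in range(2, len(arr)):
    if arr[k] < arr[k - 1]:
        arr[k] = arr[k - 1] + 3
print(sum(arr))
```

40

k=2: 6>=6, unchanged → [7, 6, 6, 0, 2]
k=3: 0<6, arr[3] = 6+3 = 9 → [7, 6, 6, 9, 2]
k=4: 2<9, arr[4] = 9+3 = 12 → [7, 6, 6, 9, 12]
sum = 40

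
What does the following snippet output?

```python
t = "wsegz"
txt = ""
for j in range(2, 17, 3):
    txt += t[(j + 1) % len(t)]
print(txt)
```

j=2: add t[3]='g' → 'g'
j=5: add t[1]='s' → 'gs'
j=8: add t[4]='z' → 'gsz'
j=11: add t[2]='e' → 'gsze'
j=14: add t[0]='w' → 'gszew'

gszew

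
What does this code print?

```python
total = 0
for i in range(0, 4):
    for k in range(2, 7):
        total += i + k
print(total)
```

110

i=0,k=2: total = 0+2 = 2
i=0,k=3: total = 2+3 = 5
i=0,k=4: total = 5+4 = 9
i=0,k=5: total = 9+5 = 14
i=0,k=6: total = 14+6 = 20
i=1,k=2: total = 20+3 = 23
i=1,k=3: total = 23+4 = 27
i=1,k=4: total = 27+5 = 32
i=1,k=5: total = 32+6 = 38
i=1,k=6: total = 38+7 = 45
i=2,k=2: total = 45+4 = 49
i=2,k=3: total = 49+5 = 54
i=2,k=4: total = 54+6 = 60
i=2,k=5: total = 60+7 = 67
i=2,k=6: total = 67+8 = 75
i=3,k=2: total = 75+5 = 80
i=3,k=3: total = 80+6 = 86
i=3,k=4: total = 86+7 = 93
i=3,k=5: total = 93+8 = 101
i=3,k=6: total = 101+9 = 110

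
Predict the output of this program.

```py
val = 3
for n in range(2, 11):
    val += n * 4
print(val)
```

n=2: val = 3+2*4 = 11
n=3: val = 11+3*4 = 23
n=4: val = 23+4*4 = 39
n=5: val = 39+5*4 = 59
n=6: val = 59+6*4 = 83
n=7: val = 83+7*4 = 111
n=8: val = 111+8*4 = 143
n=9: val = 143+9*4 = 179
n=10: val = 179+10*4 = 219

219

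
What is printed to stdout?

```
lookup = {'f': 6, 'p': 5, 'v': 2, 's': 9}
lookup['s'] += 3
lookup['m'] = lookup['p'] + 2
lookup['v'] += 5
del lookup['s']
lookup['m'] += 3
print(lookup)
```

{'f': 6, 'p': 5, 'v': 7, 'm': 10}

lookup['s'] = 9+3 = 12 → {'f': 6, 'p': 5, 'v': 2, 's': 12}
lookup['m'] = lookup['p']+2 = 7 → {'f': 6, 'p': 5, 'v': 2, 's': 12, 'm': 7}
lookup['v'] = 2+5 = 7 → {'f': 6, 'p': 5, 'v': 7, 's': 12, 'm': 7}
del 's' → {'f': 6, 'p': 5, 'v': 7, 'm': 7}
lookup['m'] = 7+3 = 10 → {'f': 6, 'p': 5, 'v': 7, 'm': 10}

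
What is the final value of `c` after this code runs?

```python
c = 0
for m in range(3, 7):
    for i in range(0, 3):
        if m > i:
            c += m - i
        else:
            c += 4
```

42

m=3,i=0: 3>0, c = 0+3 = 3
m=3,i=1: 3>1, c = 3+2 = 5
m=3,i=2: 3>2, c = 5+1 = 6
m=4,i=0: 4>0, c = 6+4 = 10
m=4,i=1: 4>1, c = 10+3 = 13
m=4,i=2: 4>2, c = 13+2 = 15
m=5,i=0: 5>0, c = 15+5 = 20
m=5,i=1: 5>1, c = 20+4 = 24
m=5,i=2: 5>2, c = 24+3 = 27
m=6,i=0: 6>0, c = 27+6 = 33
m=6,i=1: 6>1, c = 33+5 = 38
m=6,i=2: 6>2, c = 38+4 = 42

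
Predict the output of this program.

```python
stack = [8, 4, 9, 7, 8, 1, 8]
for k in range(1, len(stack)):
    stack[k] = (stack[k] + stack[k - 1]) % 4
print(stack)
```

k=1: stack[1] = (4+8)%4 = 0 → [8, 0, 9, 7, 8, 1, 8]
k=2: stack[2] = (9+0)%4 = 1 → [8, 0, 1, 7, 8, 1, 8]
k=3: stack[3] = (7+1)%4 = 0 → [8, 0, 1, 0, 8, 1, 8]
k=4: stack[4] = (8+0)%4 = 0 → [8, 0, 1, 0, 0, 1, 8]
k=5: stack[5] = (1+0)%4 = 1 → [8, 0, 1, 0, 0, 1, 8]
k=6: stack[6] = (8+1)%4 = 1 → [8, 0, 1, 0, 0, 1, 1]

[8, 0, 1, 0, 0, 1, 1]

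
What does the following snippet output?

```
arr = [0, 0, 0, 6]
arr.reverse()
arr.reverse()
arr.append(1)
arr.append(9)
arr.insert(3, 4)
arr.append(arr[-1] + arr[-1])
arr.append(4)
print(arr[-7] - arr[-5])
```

reverse → [6, 0, 0, 0]
reverse → [0, 0, 0, 6]
append 1 → [0, 0, 0, 6, 1]
append 9 → [0, 0, 0, 6, 1, 9]
insert 4 at 3 → [0, 0, 0, 4, 6, 1, 9]
append arr[-1]+arr[-1] = 9+9 = 18 → [0, 0, 0, 4, 6, 1, 9, 18]
append 4 → [0, 0, 0, 4, 6, 1, 9, 18, 4]
arr[-7]-arr[-5] = 0-6 = -6

-6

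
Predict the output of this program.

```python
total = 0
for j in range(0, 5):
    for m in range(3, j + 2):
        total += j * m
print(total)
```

75

j=2,m=3: total = 0+6 = 6
j=3,m=3: total = 6+9 = 15
j=3,m=4: total = 15+12 = 27
j=4,m=3: total = 27+12 = 39
j=4,m=4: total = 39+16 = 55
j=4,m=5: total = 55+20 = 75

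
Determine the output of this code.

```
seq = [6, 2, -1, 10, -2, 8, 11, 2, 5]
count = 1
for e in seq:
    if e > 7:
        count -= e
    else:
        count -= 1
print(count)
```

e=6: not >7, count = 1-1 = 0
e=2: not >7, count = 0-1 = -1
e=-1: not >7, count = (-1)-1 = -2
e=10: >7, count = (-2)-10 = -12
e=-2: not >7, count = (-12)-1 = -13
e=8: >7, count = (-13)-8 = -21
e=11: >7, count = (-21)-11 = -32
e=2: not >7, count = (-32)-1 = -33
e=5: not >7, count = (-33)-1 = -34

-34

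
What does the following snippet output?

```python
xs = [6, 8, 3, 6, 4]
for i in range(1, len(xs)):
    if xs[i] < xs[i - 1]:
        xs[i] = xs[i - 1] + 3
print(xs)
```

i=1: 8>=6, unchanged → [6, 8, 3, 6, 4]
i=2: 3<8, xs[2] = 8+3 = 11 → [6, 8, 11, 6, 4]
i=3: 6<11, xs[3] = 11+3 = 14 → [6, 8, 11, 14, 4]
i=4: 4<14, xs[4] = 14+3 = 17 → [6, 8, 11, 14, 17]

[6, 8, 11, 14, 17]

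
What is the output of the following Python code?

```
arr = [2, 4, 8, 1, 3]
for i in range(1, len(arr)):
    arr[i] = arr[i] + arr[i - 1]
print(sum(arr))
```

55

i=1: arr[1] = 4+2 = 6 → [2, 6, 8, 1, 3]
i=2: arr[2] = 8+6 = 14 → [2, 6, 14, 1, 3]
i=3: arr[3] = 1+14 = 15 → [2, 6, 14, 15, 3]
i=4: arr[4] = 3+15 = 18 → [2, 6, 14, 15, 18]
sum = 55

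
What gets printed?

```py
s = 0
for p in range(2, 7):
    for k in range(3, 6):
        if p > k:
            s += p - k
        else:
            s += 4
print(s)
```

46

p=2,k=3: not 2>3, s = 0+4 = 4
p=2,k=4: not 2>4, s = 4+4 = 8
p=2,k=5: not 2>5, s = 8+4 = 12
p=3,k=3: not 3>3, s = 12+4 = 16
p=3,k=4: not 3>4, s = 16+4 = 20
p=3,k=5: not 3>5, s = 20+4 = 24
p=4,k=3: 4>3, s = 24+1 = 25
p=4,k=4: not 4>4, s = 25+4 = 29
p=4,k=5: not 4>5, s = 29+4 = 33
p=5,k=3: 5>3, s = 33+2 = 35
p=5,k=4: 5>4, s = 35+1 = 36
p=5,k=5: not 5>5, s = 36+4 = 40
p=6,k=3: 6>3, s = 40+3 = 43
p=6,k=4: 6>4, s = 43+2 = 45
p=6,k=5: 6>5, s = 45+1 = 46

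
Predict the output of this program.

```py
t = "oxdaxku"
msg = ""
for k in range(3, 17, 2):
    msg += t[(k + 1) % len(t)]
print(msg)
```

xuxakod

k=3: add t[4]='x' → 'x'
k=5: add t[6]='u' → 'xu'
k=7: add t[1]='x' → 'xux'
k=9: add t[3]='a' → 'xuxa'
k=11: add t[5]='k' → 'xuxak'
k=13: add t[0]='o' → 'xuxako'
k=15: add t[2]='d' → 'xuxakod'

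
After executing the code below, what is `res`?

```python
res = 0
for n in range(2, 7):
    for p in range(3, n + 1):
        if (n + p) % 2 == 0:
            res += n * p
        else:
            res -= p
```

n=3,p=3: even sum, res = 0+9 = 9
n=4,p=3: odd sum, res = 9-3 = 6
n=4,p=4: even sum, res = 6+16 = 22
n=5,p=3: even sum, res = 22+15 = 37
n=5,p=4: odd sum, res = 37-4 = 33
n=5,p=5: even sum, res = 33+25 = 58
n=6,p=3: odd sum, res = 58-3 = 55
n=6,p=4: even sum, res = 55+24 = 79
n=6,p=5: odd sum, res = 79-5 = 74
n=6,p=6: even sum, res = 74+36 = 110

110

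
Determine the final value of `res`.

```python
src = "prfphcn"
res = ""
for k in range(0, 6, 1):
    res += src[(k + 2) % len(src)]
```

'fphcnp'

k=0: add src[2]='f' → 'f'
k=1: add src[3]='p' → 'fp'
k=2: add src[4]='h' → 'fph'
k=3: add src[5]='c' → 'fphc'
k=4: add src[6]='n' → 'fphcn'
k=5: add src[0]='p' → 'fphcnp'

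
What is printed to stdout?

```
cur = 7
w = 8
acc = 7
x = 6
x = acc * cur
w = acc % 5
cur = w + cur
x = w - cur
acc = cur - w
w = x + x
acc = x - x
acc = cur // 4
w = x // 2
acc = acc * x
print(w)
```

x = 7*7 = 49
w = 7%5 = 2
cur = 2+7 = 9
x = 2-9 = -7
acc = 9-2 = 7
w = (-7)+(-7) = -14
acc = (-7)-(-7) = 0
acc = 9//4 = 2
w = (-7)//2 = -4
acc = 2*(-7) = -14

-4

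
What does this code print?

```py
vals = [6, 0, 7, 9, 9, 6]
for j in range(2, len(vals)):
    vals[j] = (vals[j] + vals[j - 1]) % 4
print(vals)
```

[6, 0, 3, 0, 1, 3]

j=2: vals[2] = (7+0)%4 = 3 → [6, 0, 3, 9, 9, 6]
j=3: vals[3] = (9+3)%4 = 0 → [6, 0, 3, 0, 9, 6]
j=4: vals[4] = (9+0)%4 = 1 → [6, 0, 3, 0, 1, 6]
j=5: vals[5] = (6+1)%4 = 3 → [6, 0, 3, 0, 1, 3]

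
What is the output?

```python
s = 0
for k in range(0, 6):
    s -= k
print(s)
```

k=0: s = 0-0 = 0
k=1: s = 0-1 = -1
k=2: s = (-1)-2 = -3
k=3: s = (-3)-3 = -6
k=4: s = (-6)-4 = -10
k=5: s = (-10)-5 = -15

-15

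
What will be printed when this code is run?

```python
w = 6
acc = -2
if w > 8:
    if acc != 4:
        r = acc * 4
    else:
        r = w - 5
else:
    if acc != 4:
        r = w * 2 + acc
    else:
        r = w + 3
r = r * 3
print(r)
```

w=6, acc=-2
w > 8 is False; acc != 4 is True
→ r = w * 2 + acc = 10
r = 10*3 = 30

30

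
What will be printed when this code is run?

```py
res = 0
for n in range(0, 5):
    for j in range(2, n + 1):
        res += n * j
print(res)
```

55

n=2,j=2: res = 0+4 = 4
n=3,j=2: res = 4+6 = 10
n=3,j=3: res = 10+9 = 19
n=4,j=2: res = 19+8 = 27
n=4,j=3: res = 27+12 = 39
n=4,j=4: res = 39+16 = 55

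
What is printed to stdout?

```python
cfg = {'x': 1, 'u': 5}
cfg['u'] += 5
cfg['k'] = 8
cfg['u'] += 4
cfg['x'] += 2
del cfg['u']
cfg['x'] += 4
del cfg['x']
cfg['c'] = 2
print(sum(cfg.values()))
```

10

cfg['u'] = 5+5 = 10 → {'x': 1, 'u': 10}
cfg['k'] = 8 → {'x': 1, 'u': 10, 'k': 8}
cfg['u'] = 10+4 = 14 → {'x': 1, 'u': 14, 'k': 8}
cfg['x'] = 1+2 = 3 → {'x': 3, 'u': 14, 'k': 8}
del 'u' → {'x': 3, 'k': 8}
cfg['x'] = 3+4 = 7 → {'x': 7, 'k': 8}
del 'x' → {'k': 8}
cfg['c'] = 2 → {'k': 8, 'c': 2}
sum of values = 10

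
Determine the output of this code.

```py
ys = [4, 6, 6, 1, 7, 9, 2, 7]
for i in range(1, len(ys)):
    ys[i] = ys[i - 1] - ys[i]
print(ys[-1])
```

i=1: ys[1] = 4-6 = -2 → [4, -2, 6, 1, 7, 9, 2, 7]
i=2: ys[2] = (-2)-6 = -8 → [4, -2, -8, 1, 7, 9, 2, 7]
i=3: ys[3] = (-8)-1 = -9 → [4, -2, -8, -9, 7, 9, 2, 7]
i=4: ys[4] = (-9)-7 = -16 → [4, -2, -8, -9, -16, 9, 2, 7]
i=5: ys[5] = (-16)-9 = -25 → [4, -2, -8, -9, -16, -25, 2, 7]
i=6: ys[6] = (-25)-2 = -27 → [4, -2, -8, -9, -16, -25, -27, 7]
i=7: ys[7] = (-27)-7 = -34 → [4, -2, -8, -9, -16, -25, -27, -34]

-34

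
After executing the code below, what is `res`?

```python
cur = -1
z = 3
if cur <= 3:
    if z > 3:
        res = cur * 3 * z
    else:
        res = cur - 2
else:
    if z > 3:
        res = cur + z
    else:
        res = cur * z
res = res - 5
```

-8

cur=-1, z=3
cur <= 3 is True; z > 3 is False
→ res = cur - 2 = -3
res = (-3)-5 = -8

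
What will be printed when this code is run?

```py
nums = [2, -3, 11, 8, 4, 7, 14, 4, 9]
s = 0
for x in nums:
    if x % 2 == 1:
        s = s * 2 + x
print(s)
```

x=2: not odd
x=-3: odd, s = 0*2+(-3) = -3
x=11: odd, s = (-3)*2+11 = 5
x=8: not odd
x=4: not odd
x=7: odd, s = 5*2+7 = 17
x=14: not odd
x=4: not odd
x=9: odd, s = 17*2+9 = 43

43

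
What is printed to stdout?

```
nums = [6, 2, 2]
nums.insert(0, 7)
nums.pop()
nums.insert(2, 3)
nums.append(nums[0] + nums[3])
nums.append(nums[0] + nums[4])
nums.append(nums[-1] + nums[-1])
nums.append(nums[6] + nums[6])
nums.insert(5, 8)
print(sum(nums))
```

insert 7 at 0 → [7, 6, 2, 2]
pop() removes 2 → [7, 6, 2]
insert 3 at 2 → [7, 6, 3, 2]
append nums[0]+nums[3] = 7+2 = 9 → [7, 6, 3, 2, 9]
append nums[0]+nums[4] = 7+9 = 16 → [7, 6, 3, 2, 9, 16]
append nums[-1]+nums[-1] = 16+16 = 32 → [7, 6, 3, 2, 9, 16, 32]
append nums[6]+nums[6] = 32+32 = 64 → [7, 6, 3, 2, 9, 16, 32, 64]
insert 8 at 5 → [7, 6, 3, 2, 9, 8, 16, 32, 64]
sum = 147

147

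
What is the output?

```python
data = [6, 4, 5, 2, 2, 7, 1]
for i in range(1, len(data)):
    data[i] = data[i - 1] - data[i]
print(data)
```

i=1: data[1] = 6-4 = 2 → [6, 2, 5, 2, 2, 7, 1]
i=2: data[2] = 2-5 = -3 → [6, 2, -3, 2, 2, 7, 1]
i=3: data[3] = (-3)-2 = -5 → [6, 2, -3, -5, 2, 7, 1]
i=4: data[4] = (-5)-2 = -7 → [6, 2, -3, -5, -7, 7, 1]
i=5: data[5] = (-7)-7 = -14 → [6, 2, -3, -5, -7, -14, 1]
i=6: data[6] = (-14)-1 = -15 → [6, 2, -3, -5, -7, -14, -15]

[6, 2, -3, -5, -7, -14, -15]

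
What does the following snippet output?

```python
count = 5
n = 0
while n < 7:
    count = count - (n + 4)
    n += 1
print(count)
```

-44

n=0: count = 5-4 = 1
n=1: count = 1-5 = -4
n=2: count = (-4)-6 = -10
n=3: count = (-10)-7 = -17
n=4: count = (-17)-8 = -25
n=5: count = (-25)-9 = -34
n=6: count = (-34)-10 = -44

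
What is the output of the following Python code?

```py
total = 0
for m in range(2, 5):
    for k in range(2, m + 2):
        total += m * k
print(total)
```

m=2,k=2: total = 0+4 = 4
m=2,k=3: total = 4+6 = 10
m=3,k=2: total = 10+6 = 16
m=3,k=3: total = 16+9 = 25
m=3,k=4: total = 25+12 = 37
m=4,k=2: total = 37+8 = 45
m=4,k=3: total = 45+12 = 57
m=4,k=4: total = 57+16 = 73
m=4,k=5: total = 73+20 = 93

93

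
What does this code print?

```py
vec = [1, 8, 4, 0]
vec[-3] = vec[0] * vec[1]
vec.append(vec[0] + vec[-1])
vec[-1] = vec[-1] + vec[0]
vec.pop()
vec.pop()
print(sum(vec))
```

vec[-3] = vec[0]*vec[1] = 1*8 = 8 → [1, 8, 4, 0]
append vec[0]+vec[-1] = 1+0 = 1 → [1, 8, 4, 0, 1]
vec[-1] = vec[-1]+vec[0] = 1+1 = 2 → [1, 8, 4, 0, 2]
pop() removes 2 → [1, 8, 4, 0]
pop() removes 0 → [1, 8, 4]
sum = 13

13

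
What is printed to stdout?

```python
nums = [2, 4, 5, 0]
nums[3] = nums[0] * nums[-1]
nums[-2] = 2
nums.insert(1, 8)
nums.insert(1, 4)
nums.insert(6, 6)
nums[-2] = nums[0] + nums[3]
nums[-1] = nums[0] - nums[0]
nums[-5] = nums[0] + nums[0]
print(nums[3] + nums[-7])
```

6

nums[3] = nums[0]*nums[-1] = 2*0 = 0 → [2, 4, 5, 0]
nums[-2] = 2 → [2, 4, 2, 0]
insert 8 at 1 → [2, 8, 4, 2, 0]
insert 4 at 1 → [2, 4, 8, 4, 2, 0]
insert 6 at 6 → [2, 4, 8, 4, 2, 0, 6]
nums[-2] = nums[0]+nums[3] = 2+4 = 6 → [2, 4, 8, 4, 2, 6, 6]
nums[-1] = nums[0]-nums[0] = 2-2 = 0 → [2, 4, 8, 4, 2, 6, 0]
nums[-5] = nums[0]+nums[0] = 2+2 = 4 → [2, 4, 4, 4, 2, 6, 0]
nums[3]+nums[-7] = 4+2 = 6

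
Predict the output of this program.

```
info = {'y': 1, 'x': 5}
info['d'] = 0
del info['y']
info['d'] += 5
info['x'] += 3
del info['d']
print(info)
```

{'x': 8}

info['d'] = 0 → {'y': 1, 'x': 5, 'd': 0}
del 'y' → {'x': 5, 'd': 0}
info['d'] = 0+5 = 5 → {'x': 5, 'd': 5}
info['x'] = 5+3 = 8 → {'x': 8, 'd': 5}
del 'd' → {'x': 8}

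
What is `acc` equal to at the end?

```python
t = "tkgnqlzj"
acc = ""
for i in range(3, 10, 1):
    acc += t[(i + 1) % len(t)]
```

i=3: add t[4]='q' → 'q'
i=4: add t[5]='l' → 'ql'
i=5: add t[6]='z' → 'qlz'
i=6: add t[7]='j' → 'qlzj'
i=7: add t[0]='t' → 'qlzjt'
i=8: add t[1]='k' → 'qlzjtk'
i=9: add t[2]='g' → 'qlzjtkg'

'qlzjtkg'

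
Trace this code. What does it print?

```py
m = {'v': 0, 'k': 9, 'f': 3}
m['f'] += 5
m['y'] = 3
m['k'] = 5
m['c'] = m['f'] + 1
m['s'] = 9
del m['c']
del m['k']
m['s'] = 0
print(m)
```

{'v': 0, 'f': 8, 'y': 3, 's': 0}

m['f'] = 3+5 = 8 → {'v': 0, 'k': 9, 'f': 8}
m['y'] = 3 → {'v': 0, 'k': 9, 'f': 8, 'y': 3}
m['k'] = 5 → {'v': 0, 'k': 5, 'f': 8, 'y': 3}
m['c'] = m['f']+1 = 9 → {'v': 0, 'k': 5, 'f': 8, 'y': 3, 'c': 9}
m['s'] = 9 → {'v': 0, 'k': 5, 'f': 8, 'y': 3, 'c': 9, 's': 9}
del 'c' → {'v': 0, 'k': 5, 'f': 8, 'y': 3, 's': 9}
del 'k' → {'v': 0, 'f': 8, 'y': 3, 's': 9}
m['s'] = 0 → {'v': 0, 'f': 8, 'y': 3, 's': 0}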